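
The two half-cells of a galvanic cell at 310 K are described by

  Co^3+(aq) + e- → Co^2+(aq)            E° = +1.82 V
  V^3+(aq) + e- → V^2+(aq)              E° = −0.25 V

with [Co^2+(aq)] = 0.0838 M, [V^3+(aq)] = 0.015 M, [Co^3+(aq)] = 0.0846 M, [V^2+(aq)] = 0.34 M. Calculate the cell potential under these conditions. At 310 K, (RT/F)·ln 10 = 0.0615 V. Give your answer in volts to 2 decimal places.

+2.15 V

Co³⁺/Co²⁺ is reduced (cathode, E° = +1.82 V) and V³⁺/V²⁺ is oxidized (anode).
E°cell = +1.82 − (−0.25) = +2.07 V, with n = 1 electron transferred.
For the overall reaction Co^3+(aq) + V^2+(aq) → Co^2+(aq) + V^3+(aq), Q = ([Co^2+(aq)]·[V^3+(aq)]) / ([Co^3+(aq)]·[V^2+(aq)]) = 0.0437, giving log Q = −1.360.
By the Nernst equation, E = +2.07 − (0.0615/1)·(−1.360) = +2.15 V.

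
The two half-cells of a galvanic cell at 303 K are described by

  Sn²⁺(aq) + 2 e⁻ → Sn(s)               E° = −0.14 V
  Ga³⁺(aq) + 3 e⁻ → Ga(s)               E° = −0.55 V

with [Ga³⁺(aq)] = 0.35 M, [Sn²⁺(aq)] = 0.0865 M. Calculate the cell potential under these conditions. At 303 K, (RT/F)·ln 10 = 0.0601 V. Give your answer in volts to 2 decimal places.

+0.39 V

Sn²⁺/Sn is reduced (cathode, E° = −0.14 V) and Ga³⁺/Ga is oxidized (anode).
E°cell = −0.14 − (−0.55) = +0.41 V, with n = 6 electrons transferred.
For the overall reaction 3 Sn²⁺(aq) + 2 Ga(s) → 3 Sn(s) + 2 Ga³⁺(aq), Q = [Ga³⁺(aq)]^2 / [Sn²⁺(aq)]^3 = 189, giving log Q = 2.277.
E = E° − (0.0601/n)·log Q = +0.41 − (0.0601/6)(2.277) = +0.39 V.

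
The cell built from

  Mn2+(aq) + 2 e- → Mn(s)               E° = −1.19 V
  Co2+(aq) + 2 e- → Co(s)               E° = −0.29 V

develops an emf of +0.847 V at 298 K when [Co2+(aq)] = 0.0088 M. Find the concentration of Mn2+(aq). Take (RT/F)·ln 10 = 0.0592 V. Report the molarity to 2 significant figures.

0.54 M

The Co²⁺/Co couple has the larger reduction potential, so it is the cathode: E°cell = −0.29 − (−1.19) = +0.90 V and n = 2.
From the Nernst equation, log Q = n(E° − E)/0.0592 = 2·(+0.90 − (+0.847))/0.0592 = 1.791.
Balancing electrons gives Co2+(aq) + Mn(s) → Co(s) + Mn2+(aq); thus Q = [Mn2+(aq)] / [Co2+(aq)].
Substituting the known concentrations and solving, log [Mn2+(aq)] = −0.265 and [Mn2+(aq)] = 0.54 M.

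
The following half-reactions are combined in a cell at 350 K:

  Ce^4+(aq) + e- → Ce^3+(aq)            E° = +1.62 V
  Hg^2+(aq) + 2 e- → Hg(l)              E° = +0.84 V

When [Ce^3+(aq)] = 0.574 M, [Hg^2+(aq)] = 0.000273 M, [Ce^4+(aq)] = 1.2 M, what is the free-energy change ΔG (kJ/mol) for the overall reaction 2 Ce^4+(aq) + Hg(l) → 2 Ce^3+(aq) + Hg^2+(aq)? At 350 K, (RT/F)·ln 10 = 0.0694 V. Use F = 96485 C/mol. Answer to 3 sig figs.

−179 kJ/mol

The standard cell potential is +1.62 − (+0.84) = +0.78 V, with n = 2 electrons in the balanced equation.
Q = ([Ce^3+(aq)]^2·[Hg^2+(aq)]) / [Ce^4+(aq)]^2 = 6.25×10^−5, so log Q = −4.204 and E = +0.78 − (0.0694/2)(−4.204) = +0.9259 V.
Then ΔG = −nFE = −2 × 96485 × +0.9259 J/mol = −179 kJ/mol.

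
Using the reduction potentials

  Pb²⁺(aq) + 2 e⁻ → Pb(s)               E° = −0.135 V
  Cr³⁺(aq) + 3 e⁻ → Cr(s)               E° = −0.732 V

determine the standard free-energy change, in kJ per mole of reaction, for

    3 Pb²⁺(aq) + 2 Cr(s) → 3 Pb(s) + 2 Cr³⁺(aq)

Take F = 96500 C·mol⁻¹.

In the reaction as written Pb²⁺(aq) is reduced, so the Pb²⁺/Pb couple is the cathode and Cr³⁺/Cr is the anode.
E°cell = −0.135 − (−0.732) = +0.597 V; balancing electrons gives n = 6.
ΔG° = −nFE°cell = −(6)(96500)(+0.597) J/mol = −346 kJ/mol.

−346 kJ/mol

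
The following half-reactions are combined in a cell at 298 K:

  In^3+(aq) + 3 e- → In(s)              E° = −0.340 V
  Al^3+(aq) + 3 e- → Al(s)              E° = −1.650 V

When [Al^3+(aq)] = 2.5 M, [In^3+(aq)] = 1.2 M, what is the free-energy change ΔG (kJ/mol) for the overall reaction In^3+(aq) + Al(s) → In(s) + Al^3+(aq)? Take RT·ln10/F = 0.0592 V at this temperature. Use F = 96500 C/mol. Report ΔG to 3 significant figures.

The standard cell potential is −0.340 − (−1.650) = +1.310 V, with n = 3 electrons in the balanced equation.
Q = [Al^3+(aq)] / [In^3+(aq)] = 2.08, so log Q = 0.319 and E = +1.310 − (0.0592/3)(0.319) = +1.3037 V.
ΔG = −nFE = −(3)(96500)(+1.3037) J/mol = −377 kJ/mol.

−377 kJ/mol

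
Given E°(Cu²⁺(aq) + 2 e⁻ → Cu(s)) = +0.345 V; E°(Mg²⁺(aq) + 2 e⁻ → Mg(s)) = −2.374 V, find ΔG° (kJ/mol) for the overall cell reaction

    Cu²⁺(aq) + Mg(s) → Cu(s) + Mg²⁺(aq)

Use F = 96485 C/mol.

In the reaction as written Cu²⁺(aq) is reduced, so the Cu²⁺/Cu couple is the cathode and Mg²⁺/Mg is the anode.
E°cell = +0.345 − (−2.374) = +2.719 V; balancing electrons gives n = 2.
ΔG° = −nFE°cell = −(2)(96485)(+2.719) J/mol = −525 kJ/mol.

−525 kJ/mol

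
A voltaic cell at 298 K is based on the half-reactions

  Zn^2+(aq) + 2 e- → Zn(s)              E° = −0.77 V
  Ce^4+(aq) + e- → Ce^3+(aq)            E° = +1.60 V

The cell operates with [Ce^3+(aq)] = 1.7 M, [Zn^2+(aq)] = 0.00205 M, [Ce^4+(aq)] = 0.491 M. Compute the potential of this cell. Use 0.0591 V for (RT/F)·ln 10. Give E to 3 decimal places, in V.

Since E°(Ce⁴⁺/Ce³⁺) > E°(Zn²⁺/Zn), Ce⁴⁺/Ce³⁺ serves as the cathode.
The standard potential is +1.60 − (−0.77) = +2.37 V and the balanced reaction transfers n = 2 electrons.
Balancing gives 2 Ce^4+(aq) + Zn(s) → 2 Ce^3+(aq) + Zn^2+(aq); hence Q = ([Ce^3+(aq)]^2·[Zn^2+(aq)]) / [Ce^4+(aq)]^2 = 0.0246 (log Q = −1.610).
Applying E = E° − (RT ln10/nF)·log Q gives +2.37 − (0.0591/2)(−1.610) = +2.418 V.

+2.418 V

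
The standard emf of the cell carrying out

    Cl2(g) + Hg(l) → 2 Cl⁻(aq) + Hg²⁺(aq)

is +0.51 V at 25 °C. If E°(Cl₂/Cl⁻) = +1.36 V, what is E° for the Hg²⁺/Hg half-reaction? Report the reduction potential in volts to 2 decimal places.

In the reaction as written the Cl₂/Cl⁻ couple is reduced (cathode) and Hg²⁺/Hg is oxidized (anode), so E°cell = E°(Cl₂/Cl⁻) − E°(Hg²⁺/Hg).
E°(Hg²⁺/Hg) = E°(cathode) − E°cell = +1.36 − (+0.51) = +0.85 V.

+0.85 V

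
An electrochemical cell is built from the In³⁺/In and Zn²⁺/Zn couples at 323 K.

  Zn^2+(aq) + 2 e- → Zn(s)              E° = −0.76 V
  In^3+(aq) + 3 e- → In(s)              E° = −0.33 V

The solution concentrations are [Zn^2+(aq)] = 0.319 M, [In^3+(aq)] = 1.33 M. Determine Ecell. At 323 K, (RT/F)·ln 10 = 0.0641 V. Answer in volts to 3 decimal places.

In³⁺/In is reduced (cathode, E° = −0.33 V) and Zn²⁺/Zn is oxidized (anode).
E°cell = E°cat − E°an = −0.33 − (−0.76) = +0.43 V; n = 6.
The balanced reaction is 2 In^3+(aq) + 3 Zn(s) → 2 In(s) + 3 Zn^2+(aq), so Q = [Zn^2+(aq)]^3 / [In^3+(aq)]^2 = 0.0184 and log Q = −1.736.
E = E° − (0.0641/n)·log Q = +0.43 − (0.0641/6)(−1.736) = +0.449 V.

+0.449 V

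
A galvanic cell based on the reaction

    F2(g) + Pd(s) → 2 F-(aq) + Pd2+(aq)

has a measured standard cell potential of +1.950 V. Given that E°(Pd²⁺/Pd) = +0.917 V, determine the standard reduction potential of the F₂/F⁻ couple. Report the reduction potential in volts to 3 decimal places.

In the reaction as written the F₂/F⁻ couple is reduced (cathode) and Pd²⁺/Pd is oxidized (anode), so E°cell = E°(F₂/F⁻) − E°(Pd²⁺/Pd).
E°(F₂/F⁻) = E°cell + E°(anode) = +1.950 + (+0.917) = +2.867 V.

+2.867 V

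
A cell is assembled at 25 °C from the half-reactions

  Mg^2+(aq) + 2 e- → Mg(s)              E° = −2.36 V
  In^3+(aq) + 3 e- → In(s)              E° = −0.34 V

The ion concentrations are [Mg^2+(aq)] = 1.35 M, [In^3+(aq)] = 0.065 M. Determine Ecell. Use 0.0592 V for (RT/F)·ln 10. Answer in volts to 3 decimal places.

In³⁺/In is reduced (cathode, E° = −0.34 V) and Mg²⁺/Mg is oxidized (anode).
The standard potential is −0.34 − (−2.36) = +2.02 V and the balanced reaction transfers n = 6 electrons.
Balancing gives 2 In^3+(aq) + 3 Mg(s) → 2 In(s) + 3 Mg^2+(aq); hence Q = [Mg^2+(aq)]^3 / [In^3+(aq)]^2 = 582 (log Q = 2.765).
E = E° − (0.0592/n)·log Q = +2.02 − (0.0592/6)(2.765) = +1.993 V.

+1.993 V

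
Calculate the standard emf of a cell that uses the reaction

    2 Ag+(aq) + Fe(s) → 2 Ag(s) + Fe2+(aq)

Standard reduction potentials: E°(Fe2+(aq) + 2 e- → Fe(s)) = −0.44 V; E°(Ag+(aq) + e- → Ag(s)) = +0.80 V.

In the reaction as written, Ag+(aq) is reduced (cathode) and Fe2+(aq) is produced by oxidation at the anode.
E°cell = E°(cathode) − E°(anode) = +0.80 − (−0.44) = +1.24 V.

+1.24 V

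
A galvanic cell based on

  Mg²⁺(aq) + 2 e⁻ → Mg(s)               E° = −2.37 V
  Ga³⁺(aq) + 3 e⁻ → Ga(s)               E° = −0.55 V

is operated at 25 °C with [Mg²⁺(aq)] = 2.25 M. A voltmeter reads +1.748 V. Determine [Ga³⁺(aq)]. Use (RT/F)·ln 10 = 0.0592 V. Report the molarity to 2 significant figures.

0.00076 M

Ga³⁺/Ga is the cathode (higher E°); E°cell = −0.55 − (−2.37) = +1.82 V with n = 6.
From the Nernst equation, log Q = n(E° − E)/0.0592 = 6·(+1.82 − (+1.748))/0.0592 = 7.297.
For 2 Ga³⁺(aq) + 3 Mg(s) → 2 Ga(s) + 3 Mg²⁺(aq), the reaction quotient is Q = [Mg²⁺(aq)]^3 / [Ga³⁺(aq)]^2.
Solving for the unknown gives log [Ga³⁺(aq)] = −3.120, so [Ga³⁺(aq)] ≈ 0.00076 M.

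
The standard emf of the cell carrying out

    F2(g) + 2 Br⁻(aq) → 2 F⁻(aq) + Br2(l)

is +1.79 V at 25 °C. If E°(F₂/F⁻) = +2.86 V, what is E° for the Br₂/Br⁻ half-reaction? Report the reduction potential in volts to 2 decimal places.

+1.07 V

In the reaction as written the F₂/F⁻ couple is reduced (cathode) and Br₂/Br⁻ is oxidized (anode), so E°cell = E°(F₂/F⁻) − E°(Br₂/Br⁻).
E°(Br₂/Br⁻) = E°(cathode) − E°cell = +2.86 − (+1.79) = +1.07 V.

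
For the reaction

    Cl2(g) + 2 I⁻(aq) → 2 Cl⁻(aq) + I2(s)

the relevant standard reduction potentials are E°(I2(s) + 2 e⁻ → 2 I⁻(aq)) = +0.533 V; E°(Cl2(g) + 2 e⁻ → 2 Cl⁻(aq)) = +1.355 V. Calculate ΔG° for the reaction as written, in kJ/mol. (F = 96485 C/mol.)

−159 kJ/mol

In the reaction as written Cl2(g) is reduced, so the Cl₂/Cl⁻ couple is the cathode and I₂/I⁻ is the anode.
E°cell = +1.355 − (+0.533) = +0.822 V; balancing electrons gives n = 2.
ΔG° = −nFE°cell = −(2)(96485)(+0.822) J/mol = −159 kJ/mol.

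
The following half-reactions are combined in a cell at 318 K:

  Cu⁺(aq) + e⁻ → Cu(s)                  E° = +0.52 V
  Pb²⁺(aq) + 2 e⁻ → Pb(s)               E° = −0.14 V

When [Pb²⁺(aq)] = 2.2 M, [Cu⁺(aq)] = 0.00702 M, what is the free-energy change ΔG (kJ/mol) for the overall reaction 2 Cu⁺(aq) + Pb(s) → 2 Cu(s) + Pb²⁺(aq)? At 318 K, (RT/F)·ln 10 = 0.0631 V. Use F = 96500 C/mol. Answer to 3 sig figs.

−99.1 kJ/mol

With Cu⁺/Cu reduced at the cathode, E°cell = +0.52 − (−0.14) = +0.66 V and n = 2.
The reaction quotient is [Pb²⁺(aq)] / [Cu⁺(aq)]^2 = 4.46×10^4; by Nernst, E = +0.66 − (0.0631/2)(4.650) = +0.5133 V.
Then ΔG = −nFE = −2 × 96500 × +0.5133 J/mol = −99.1 kJ/mol.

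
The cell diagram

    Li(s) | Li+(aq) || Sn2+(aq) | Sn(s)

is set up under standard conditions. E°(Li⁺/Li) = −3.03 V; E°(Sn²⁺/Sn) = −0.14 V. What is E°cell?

By convention the left-hand electrode in cell notation is the anode (oxidation) and the right-hand electrode is the cathode (reduction).
E°cell = E°(right) − E°(left) = −0.14 − (−3.03) = +2.89 V.

+2.89 V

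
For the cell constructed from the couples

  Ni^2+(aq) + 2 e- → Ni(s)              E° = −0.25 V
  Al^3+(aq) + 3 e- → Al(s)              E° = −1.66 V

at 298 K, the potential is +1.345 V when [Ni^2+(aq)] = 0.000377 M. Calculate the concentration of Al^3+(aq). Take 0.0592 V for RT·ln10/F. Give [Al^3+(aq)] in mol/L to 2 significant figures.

The Ni²⁺/Ni couple has the larger reduction potential, so it is the cathode: E°cell = −0.25 − (−1.66) = +1.41 V and n = 6.
Rearranging E = E° − (0.0592/n)·log Q gives log Q = 6(+1.41 − (+1.345))/0.0592 = 6.588.
The balanced reaction is 3 Ni^2+(aq) + 2 Al(s) → 3 Ni(s) + 2 Al^3+(aq), so Q = [Al^3+(aq)]^2 / [Ni^2+(aq)]^3.
Isolating [Al^3+(aq)] in Q = 10^{6.588} yields log [Al^3+(aq)] = −1.841, i.e. 0.014 M.

0.014 M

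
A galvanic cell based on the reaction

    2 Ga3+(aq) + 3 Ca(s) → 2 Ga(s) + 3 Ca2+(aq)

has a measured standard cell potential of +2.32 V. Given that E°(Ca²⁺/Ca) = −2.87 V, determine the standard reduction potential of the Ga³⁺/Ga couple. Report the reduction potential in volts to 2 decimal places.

−0.55 V

In the reaction as written the Ga³⁺/Ga couple is reduced (cathode) and Ca²⁺/Ca is oxidized (anode), so E°cell = E°(Ga³⁺/Ga) − E°(Ca²⁺/Ca).
E°(Ga³⁺/Ga) = E°cell + E°(anode) = +2.32 + (−2.87) = −0.55 V.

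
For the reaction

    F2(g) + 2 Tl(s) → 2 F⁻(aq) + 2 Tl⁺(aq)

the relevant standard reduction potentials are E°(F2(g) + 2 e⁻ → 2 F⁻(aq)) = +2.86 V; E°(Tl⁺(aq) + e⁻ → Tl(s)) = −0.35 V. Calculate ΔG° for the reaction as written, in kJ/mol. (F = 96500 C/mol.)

In the reaction as written F2(g) is reduced, so the F₂/F⁻ couple is the cathode and Tl⁺/Tl is the anode.
E°cell = +2.86 − (−0.35) = +3.21 V; balancing electrons gives n = 2.
ΔG° = −nFE°cell = −(2)(96500)(+3.21) J/mol = −620 kJ/mol.

−620 kJ/mol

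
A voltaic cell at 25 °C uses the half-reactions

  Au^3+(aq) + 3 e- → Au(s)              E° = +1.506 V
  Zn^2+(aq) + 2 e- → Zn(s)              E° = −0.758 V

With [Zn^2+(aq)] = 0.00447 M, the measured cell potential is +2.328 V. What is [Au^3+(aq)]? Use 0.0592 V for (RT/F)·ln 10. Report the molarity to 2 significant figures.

With Au³⁺/Au at the cathode and Zn²⁺/Zn at the anode, E°cell = +1.506 − (−0.758) = +2.264 V (n = 6).
Rearranging E = E° − (0.0592/n)·log Q gives log Q = 6(+2.264 − (+2.328))/0.0592 = −6.486.
For 2 Au^3+(aq) + 3 Zn(s) → 2 Au(s) + 3 Zn^2+(aq), the reaction quotient is Q = [Zn^2+(aq)]^3 / [Au^3+(aq)]^2.
Solving for the unknown gives log [Au^3+(aq)] = −0.282, so [Au^3+(aq)] ≈ 0.52 M.

0.52 M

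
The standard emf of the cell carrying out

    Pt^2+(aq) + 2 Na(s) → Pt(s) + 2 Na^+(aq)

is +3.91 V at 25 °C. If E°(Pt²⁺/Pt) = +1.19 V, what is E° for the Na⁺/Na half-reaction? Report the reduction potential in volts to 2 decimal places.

In the reaction as written the Pt²⁺/Pt couple is reduced (cathode) and Na⁺/Na is oxidized (anode), so E°cell = E°(Pt²⁺/Pt) − E°(Na⁺/Na).
E°(Na⁺/Na) = E°(cathode) − E°cell = +1.19 − (+3.91) = −2.72 V.

−2.72 V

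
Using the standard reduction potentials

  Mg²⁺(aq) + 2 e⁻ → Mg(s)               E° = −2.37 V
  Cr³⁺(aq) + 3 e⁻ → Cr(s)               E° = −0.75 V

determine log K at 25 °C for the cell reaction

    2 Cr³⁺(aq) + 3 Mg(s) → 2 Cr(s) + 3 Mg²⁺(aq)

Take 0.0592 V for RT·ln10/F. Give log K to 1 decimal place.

The Cr³⁺/Cr couple is reduced (cathode); E°cell = −0.75 − (−2.37) = +1.62 V with n = 6.
At equilibrium E = 0, so log K = nE°cell / 0.0592 = (6)(+1.62) / 0.0592 = 164.2.

log K = 164.2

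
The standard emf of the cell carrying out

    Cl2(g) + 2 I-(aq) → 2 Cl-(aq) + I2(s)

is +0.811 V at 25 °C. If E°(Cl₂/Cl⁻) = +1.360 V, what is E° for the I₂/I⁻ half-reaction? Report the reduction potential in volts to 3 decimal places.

In the reaction as written the Cl₂/Cl⁻ couple is reduced (cathode) and I₂/I⁻ is oxidized (anode), so E°cell = E°(Cl₂/Cl⁻) − E°(I₂/I⁻).
E°(I₂/I⁻) = E°(cathode) − E°cell = +1.360 − (+0.811) = +0.549 V.

+0.549 V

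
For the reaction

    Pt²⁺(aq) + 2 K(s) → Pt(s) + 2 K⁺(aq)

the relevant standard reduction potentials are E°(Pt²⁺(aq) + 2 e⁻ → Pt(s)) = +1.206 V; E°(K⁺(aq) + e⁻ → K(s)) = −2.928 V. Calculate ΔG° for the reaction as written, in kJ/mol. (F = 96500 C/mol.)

−798 kJ/mol

In the reaction as written Pt²⁺(aq) is reduced, so the Pt²⁺/Pt couple is the cathode and K⁺/K is the anode.
E°cell = +1.206 − (−2.928) = +4.134 V; balancing electrons gives n = 2.
ΔG° = −nFE°cell = −(2)(96500)(+4.134) J/mol = −798 kJ/mol.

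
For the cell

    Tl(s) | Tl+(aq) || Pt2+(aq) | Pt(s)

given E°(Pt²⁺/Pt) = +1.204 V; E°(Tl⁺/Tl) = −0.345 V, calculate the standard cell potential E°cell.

+1.549 V

By convention the left-hand electrode in cell notation is the anode (oxidation) and the right-hand electrode is the cathode (reduction).
E°cell = E°(right) − E°(left) = +1.204 − (−0.345) = +1.549 V.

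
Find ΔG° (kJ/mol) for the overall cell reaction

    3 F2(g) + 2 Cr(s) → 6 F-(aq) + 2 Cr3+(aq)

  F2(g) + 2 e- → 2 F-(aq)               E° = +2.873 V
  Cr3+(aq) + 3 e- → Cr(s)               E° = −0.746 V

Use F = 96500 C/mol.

In the reaction as written F2(g) is reduced, so the F₂/F⁻ couple is the cathode and Cr³⁺/Cr is the anode.
E°cell = +2.873 − (−0.746) = +3.619 V; balancing electrons gives n = 6.
ΔG° = −nFE°cell = −(6)(96500)(+3.619) J/mol = −2095 kJ/mol.

−2095 kJ/mol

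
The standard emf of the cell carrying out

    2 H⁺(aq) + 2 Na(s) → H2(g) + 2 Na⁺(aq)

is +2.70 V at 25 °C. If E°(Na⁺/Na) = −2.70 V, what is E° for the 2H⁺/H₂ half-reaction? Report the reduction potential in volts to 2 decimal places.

In the reaction as written the 2H⁺/H₂ couple is reduced (cathode) and Na⁺/Na is oxidized (anode), so E°cell = E°(2H⁺/H₂) − E°(Na⁺/Na).
E°(2H⁺/H₂) = E°cell + E°(anode) = +2.70 + (−2.70) = +0.00 V.

+0.00 V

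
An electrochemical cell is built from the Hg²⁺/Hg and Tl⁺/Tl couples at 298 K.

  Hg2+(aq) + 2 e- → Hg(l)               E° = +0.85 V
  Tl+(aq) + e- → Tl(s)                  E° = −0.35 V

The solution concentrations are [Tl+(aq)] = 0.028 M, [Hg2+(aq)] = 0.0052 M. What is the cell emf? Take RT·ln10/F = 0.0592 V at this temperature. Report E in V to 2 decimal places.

The Hg²⁺/Hg couple has the more positive E°, so it is the cathode; Tl⁺/Tl is the anode.
E°cell = +0.85 − (−0.35) = +1.20 V, with n = 2 electrons transferred.
Balancing gives Hg2+(aq) + 2 Tl(s) → Hg(l) + 2 Tl+(aq); hence Q = [Tl+(aq)]^2 / [Hg2+(aq)] = 0.151 (log Q = −0.822).
E = E° − (0.0592/n)·log Q = +1.20 − (0.0592/2)(−0.822) = +1.22 V.

+1.22 V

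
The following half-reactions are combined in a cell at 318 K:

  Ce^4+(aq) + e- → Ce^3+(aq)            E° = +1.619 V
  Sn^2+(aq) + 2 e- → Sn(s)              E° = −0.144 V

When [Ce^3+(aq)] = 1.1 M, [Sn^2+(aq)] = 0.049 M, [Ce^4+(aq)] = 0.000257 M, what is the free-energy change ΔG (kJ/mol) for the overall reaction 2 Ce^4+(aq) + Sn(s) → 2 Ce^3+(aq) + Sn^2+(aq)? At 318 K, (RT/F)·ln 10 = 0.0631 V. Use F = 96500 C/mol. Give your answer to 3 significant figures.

−304 kJ/mol

The standard cell potential is +1.619 − (−0.144) = +1.763 V, with n = 2 electrons in the balanced equation.
The reaction quotient is ([Ce^3+(aq)]^2·[Sn^2+(aq)]) / [Ce^4+(aq)]^2 = 8.98×10^5; by Nernst, E = +1.763 − (0.0631/2)(5.953) = +1.5752 V.
ΔG = −nFE = −(2)(96500)(+1.5752) J/mol = −304 kJ/mol.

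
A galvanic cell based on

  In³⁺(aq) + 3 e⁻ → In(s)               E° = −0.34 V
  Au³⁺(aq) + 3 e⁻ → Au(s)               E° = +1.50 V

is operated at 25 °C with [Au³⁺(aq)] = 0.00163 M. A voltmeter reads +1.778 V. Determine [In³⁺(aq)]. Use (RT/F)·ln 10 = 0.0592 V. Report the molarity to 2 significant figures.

2.3 M

The Au³⁺/Au couple has the larger reduction potential, so it is the cathode: E°cell = +1.50 − (−0.34) = +1.84 V and n = 3.
Since E = E° − (0.0592/n)·log Q, log Q = n(E° − E)/0.0592 = 3.142.
Balancing electrons gives Au³⁺(aq) + In(s) → Au(s) + In³⁺(aq); thus Q = [In³⁺(aq)] / [Au³⁺(aq)].
Solving for the unknown gives log [In³⁺(aq)] = 0.354, so [In³⁺(aq)] ≈ 2.3 M.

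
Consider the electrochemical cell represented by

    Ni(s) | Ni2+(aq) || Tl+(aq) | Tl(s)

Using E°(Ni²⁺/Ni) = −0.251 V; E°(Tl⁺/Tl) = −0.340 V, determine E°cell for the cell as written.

By convention the left-hand electrode in cell notation is the anode (oxidation) and the right-hand electrode is the cathode (reduction).
E°cell = E°(right) − E°(left) = −0.340 − (−0.251) = −0.089 V.
The negative sign shows that, as written, the cell would require an external voltage to drive the reaction.

−0.089 V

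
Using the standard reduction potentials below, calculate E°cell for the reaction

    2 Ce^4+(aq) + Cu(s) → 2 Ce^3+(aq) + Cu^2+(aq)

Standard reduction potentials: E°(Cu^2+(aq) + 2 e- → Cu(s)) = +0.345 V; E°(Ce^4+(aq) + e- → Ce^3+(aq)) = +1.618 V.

+1.273 V

Ce^4+(aq) gains electrons, so the Ce⁴⁺/Ce³⁺ couple is the cathode; the Cu²⁺/Cu couple is the anode.
E°cell = E°(cathode) − E°(anode) = +1.618 − (+0.345) = +1.273 V.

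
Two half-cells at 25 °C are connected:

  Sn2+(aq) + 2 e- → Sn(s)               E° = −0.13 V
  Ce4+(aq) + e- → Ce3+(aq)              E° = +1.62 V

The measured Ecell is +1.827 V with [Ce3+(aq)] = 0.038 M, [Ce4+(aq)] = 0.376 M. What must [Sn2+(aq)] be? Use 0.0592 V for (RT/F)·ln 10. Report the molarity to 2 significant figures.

Ce⁴⁺/Ce³⁺ is the cathode (higher E°); E°cell = +1.62 − (−0.13) = +1.75 V with n = 2.
From the Nernst equation, log Q = n(E° − E)/0.0592 = 2·(+1.75 − (+1.827))/0.0592 = −2.601.
For 2 Ce4+(aq) + Sn(s) → 2 Ce3+(aq) + Sn2+(aq), the reaction quotient is Q = ([Ce3+(aq)]^2·[Sn2+(aq)]) / [Ce4+(aq)]^2.
Solving for the unknown gives log [Sn2+(aq)] = −0.610, so [Sn2+(aq)] ≈ 0.25 M.

0.25 M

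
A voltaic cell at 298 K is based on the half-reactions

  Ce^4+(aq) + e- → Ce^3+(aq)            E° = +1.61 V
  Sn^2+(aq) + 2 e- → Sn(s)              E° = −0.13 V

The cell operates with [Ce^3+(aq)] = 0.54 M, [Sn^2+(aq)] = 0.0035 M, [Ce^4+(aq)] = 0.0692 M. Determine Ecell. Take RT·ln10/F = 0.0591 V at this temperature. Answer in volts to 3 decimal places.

+1.760 V

Ce⁴⁺/Ce³⁺ is reduced (cathode, E° = +1.61 V) and Sn²⁺/Sn is oxidized (anode).
The standard potential is +1.61 − (−0.13) = +1.74 V and the balanced reaction transfers n = 2 electrons.
The balanced reaction is 2 Ce^4+(aq) + Sn(s) → 2 Ce^3+(aq) + Sn^2+(aq), so Q = ([Ce^3+(aq)]^2·[Sn^2+(aq)]) / [Ce^4+(aq)]^2 = 0.213 and log Q = −0.671.
E = E° − (0.0591/n)·log Q = +1.74 − (0.0591/2)(−0.671) = +1.760 V.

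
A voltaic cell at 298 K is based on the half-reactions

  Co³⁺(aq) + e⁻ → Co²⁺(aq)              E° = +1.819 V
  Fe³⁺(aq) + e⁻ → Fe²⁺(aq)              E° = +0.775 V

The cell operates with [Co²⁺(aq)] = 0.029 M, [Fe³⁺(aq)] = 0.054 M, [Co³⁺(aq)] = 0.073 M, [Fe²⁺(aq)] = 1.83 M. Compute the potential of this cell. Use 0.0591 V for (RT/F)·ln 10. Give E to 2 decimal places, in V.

The Co³⁺/Co²⁺ couple has the more positive E°, so it is the cathode; Fe³⁺/Fe²⁺ is the anode.
E°cell = +1.819 − (+0.775) = +1.044 V, with n = 1 electron transferred.
For the overall reaction Co³⁺(aq) + Fe²⁺(aq) → Co²⁺(aq) + Fe³⁺(aq), Q = ([Co²⁺(aq)]·[Fe³⁺(aq)]) / ([Co³⁺(aq)]·[Fe²⁺(aq)]) = 0.0117, giving log Q = −1.931.
E = E° − (0.0591/n)·log Q = +1.044 − (0.0591/1)(−1.931) = +1.16 V.

+1.16 V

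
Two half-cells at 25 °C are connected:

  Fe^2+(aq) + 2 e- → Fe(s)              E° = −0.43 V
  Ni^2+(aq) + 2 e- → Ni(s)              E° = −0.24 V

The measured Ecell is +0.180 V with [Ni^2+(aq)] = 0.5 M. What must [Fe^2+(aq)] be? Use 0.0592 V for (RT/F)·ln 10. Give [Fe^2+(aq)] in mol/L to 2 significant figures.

The Ni²⁺/Ni couple has the larger reduction potential, so it is the cathode: E°cell = −0.24 − (−0.43) = +0.19 V and n = 2.
From the Nernst equation, log Q = n(E° − E)/0.0592 = 2·(+0.19 − (+0.180))/0.0592 = 0.338.
The balanced reaction is Ni^2+(aq) + Fe(s) → Ni(s) + Fe^2+(aq), so Q = [Fe^2+(aq)] / [Ni^2+(aq)].
Substituting the known concentrations and solving, log [Fe^2+(aq)] = 0.037 and [Fe^2+(aq)] = 1.1 M.

1.1 M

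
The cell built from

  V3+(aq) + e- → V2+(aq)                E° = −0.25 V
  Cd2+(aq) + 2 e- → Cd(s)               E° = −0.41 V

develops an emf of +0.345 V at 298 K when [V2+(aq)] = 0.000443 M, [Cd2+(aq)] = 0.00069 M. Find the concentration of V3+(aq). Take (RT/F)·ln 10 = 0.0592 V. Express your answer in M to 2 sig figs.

With V³⁺/V²⁺ at the cathode and Cd²⁺/Cd at the anode, E°cell = −0.25 − (−0.41) = +0.16 V (n = 2).
Rearranging E = E° − (0.0592/n)·log Q gives log Q = 2(+0.16 − (+0.345))/0.0592 = −6.250.
Balancing electrons gives 2 V3+(aq) + Cd(s) → 2 V2+(aq) + Cd2+(aq); thus Q = ([V2+(aq)]^2·[Cd2+(aq)]) / [V3+(aq)]^2.
Substituting the known concentrations and solving, log [V3+(aq)] = −1.809 and [V3+(aq)] = 0.016 M.

0.016 M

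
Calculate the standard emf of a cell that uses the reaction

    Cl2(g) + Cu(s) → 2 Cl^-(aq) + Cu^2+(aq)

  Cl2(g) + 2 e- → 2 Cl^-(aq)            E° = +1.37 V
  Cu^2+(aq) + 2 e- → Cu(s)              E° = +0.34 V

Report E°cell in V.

+1.03 V

Cl2(g) gains electrons, so the Cl₂/Cl⁻ couple is the cathode; the Cu²⁺/Cu couple is the anode.
E°cell = E°(cathode) − E°(anode) = +1.37 − (+0.34) = +1.03 V.
The positive value indicates the reaction is spontaneous as written.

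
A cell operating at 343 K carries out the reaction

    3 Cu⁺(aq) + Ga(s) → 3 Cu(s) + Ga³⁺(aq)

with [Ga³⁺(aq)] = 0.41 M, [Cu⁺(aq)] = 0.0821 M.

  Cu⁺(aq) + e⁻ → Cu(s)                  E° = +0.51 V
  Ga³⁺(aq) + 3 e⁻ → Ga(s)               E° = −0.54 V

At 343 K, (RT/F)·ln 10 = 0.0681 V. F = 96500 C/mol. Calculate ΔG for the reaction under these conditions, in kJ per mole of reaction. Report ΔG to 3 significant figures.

−285 kJ/mol

E°cell = +0.51 − (−0.54) = +1.05 V; the balanced reaction transfers n = 3 electrons.
The reaction quotient is [Ga³⁺(aq)] / [Cu⁺(aq)]^3 = 741; by Nernst, E = +1.05 − (0.0681/3)(2.870) = +0.9849 V.
ΔG = −nFE = −(3)(96500)(+0.9849) J/mol = −285 kJ/mol.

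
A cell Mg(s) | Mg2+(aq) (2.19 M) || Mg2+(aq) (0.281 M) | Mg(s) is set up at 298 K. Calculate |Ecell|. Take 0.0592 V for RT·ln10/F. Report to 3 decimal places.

For a concentration cell E°cell = 0, since both electrodes use the same couple.
The compartment with the higher Mg2+(aq) concentration (2.19 M) acts as the cathode; ions are reduced there and produced at the dilute (0.281 M) anode.
With n = 2, Ecell = −(0.0592/2)·log([dilute]/[conc]) = −(0.0592/2)·log(0.281/2.19) = +0.026 V.

0.026 V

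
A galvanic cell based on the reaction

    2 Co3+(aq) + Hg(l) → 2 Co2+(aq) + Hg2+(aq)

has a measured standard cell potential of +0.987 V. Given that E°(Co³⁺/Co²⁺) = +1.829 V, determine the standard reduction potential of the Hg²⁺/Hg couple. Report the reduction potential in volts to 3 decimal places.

+0.842 V

In the reaction as written the Co³⁺/Co²⁺ couple is reduced (cathode) and Hg²⁺/Hg is oxidized (anode), so E°cell = E°(Co³⁺/Co²⁺) − E°(Hg²⁺/Hg).
E°(Hg²⁺/Hg) = E°(cathode) − E°cell = +1.829 − (+0.987) = +0.842 V.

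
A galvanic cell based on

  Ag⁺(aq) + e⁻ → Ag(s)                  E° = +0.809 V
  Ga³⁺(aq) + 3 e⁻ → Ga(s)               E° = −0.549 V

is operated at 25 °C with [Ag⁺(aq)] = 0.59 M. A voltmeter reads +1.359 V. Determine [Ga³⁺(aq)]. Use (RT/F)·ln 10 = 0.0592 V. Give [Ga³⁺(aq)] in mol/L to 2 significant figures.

Ag⁺/Ag is the cathode (higher E°); E°cell = +0.809 − (−0.549) = +1.358 V with n = 3.
Rearranging E = E° − (0.0592/n)·log Q gives log Q = 3(+1.358 − (+1.359))/0.0592 = −0.051.
Balancing electrons gives 3 Ag⁺(aq) + Ga(s) → 3 Ag(s) + Ga³⁺(aq); thus Q = [Ga³⁺(aq)] / [Ag⁺(aq)]^3.
Isolating [Ga³⁺(aq)] in Q = 10^{−0.051} yields log [Ga³⁺(aq)] = −0.738, i.e. 0.18 M.

0.18 M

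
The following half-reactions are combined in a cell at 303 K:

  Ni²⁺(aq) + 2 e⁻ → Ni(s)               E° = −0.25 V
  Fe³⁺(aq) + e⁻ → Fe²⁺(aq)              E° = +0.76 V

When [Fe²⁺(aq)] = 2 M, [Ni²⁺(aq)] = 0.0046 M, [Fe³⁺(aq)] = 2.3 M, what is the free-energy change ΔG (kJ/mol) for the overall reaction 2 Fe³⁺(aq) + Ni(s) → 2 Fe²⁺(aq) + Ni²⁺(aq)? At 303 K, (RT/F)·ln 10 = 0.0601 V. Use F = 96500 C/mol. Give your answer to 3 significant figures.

−209 kJ/mol

With Fe³⁺/Fe²⁺ reduced at the cathode, E°cell = +0.76 − (−0.25) = +1.01 V and n = 2.
The reaction quotient is ([Fe²⁺(aq)]^2·[Ni²⁺(aq)]) / [Fe³⁺(aq)]^2 = 0.00348; by Nernst, E = +1.01 − (0.0601/2)(−2.459) = +1.0839 V.
ΔG = −nFE = −(2)(96500)(+1.0839) J/mol = −209 kJ/mol.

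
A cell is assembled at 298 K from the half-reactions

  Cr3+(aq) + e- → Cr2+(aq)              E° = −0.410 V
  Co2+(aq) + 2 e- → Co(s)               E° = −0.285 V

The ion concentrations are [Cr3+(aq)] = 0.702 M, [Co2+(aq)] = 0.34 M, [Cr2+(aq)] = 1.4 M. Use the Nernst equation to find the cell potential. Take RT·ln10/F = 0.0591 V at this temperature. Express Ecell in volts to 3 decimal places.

Since E°(Co²⁺/Co) > E°(Cr³⁺/Cr²⁺), Co²⁺/Co serves as the cathode.
E°cell = −0.285 − (−0.410) = +0.125 V, with n = 2 electrons transferred.
The balanced reaction is Co2+(aq) + 2 Cr2+(aq) → Co(s) + 2 Cr3+(aq), so Q = [Cr3+(aq)]^2 / ([Co2+(aq)]·[Cr2+(aq)]^2) = 0.74 and log Q = −0.131.
E = E° − (0.0591/n)·log Q = +0.125 − (0.0591/2)(−0.131) = +0.129 V.

+0.129 V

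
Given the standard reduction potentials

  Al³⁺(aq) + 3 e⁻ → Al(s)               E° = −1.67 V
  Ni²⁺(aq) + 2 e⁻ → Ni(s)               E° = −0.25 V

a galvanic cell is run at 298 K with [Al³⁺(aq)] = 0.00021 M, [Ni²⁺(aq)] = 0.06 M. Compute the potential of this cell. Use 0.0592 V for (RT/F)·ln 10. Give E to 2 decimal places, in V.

Ni²⁺/Ni is reduced (cathode, E° = −0.25 V) and Al³⁺/Al is oxidized (anode).
The standard potential is −0.25 − (−1.67) = +1.42 V and the balanced reaction transfers n = 6 electrons.
Balancing gives 3 Ni²⁺(aq) + 2 Al(s) → 3 Ni(s) + 2 Al³⁺(aq); hence Q = [Al³⁺(aq)]^2 / [Ni²⁺(aq)]^3 = 0.000204 (log Q = −3.690).
By the Nernst equation, E = +1.42 − (0.0592/6)·(−3.690) = +1.46 V.

+1.46 V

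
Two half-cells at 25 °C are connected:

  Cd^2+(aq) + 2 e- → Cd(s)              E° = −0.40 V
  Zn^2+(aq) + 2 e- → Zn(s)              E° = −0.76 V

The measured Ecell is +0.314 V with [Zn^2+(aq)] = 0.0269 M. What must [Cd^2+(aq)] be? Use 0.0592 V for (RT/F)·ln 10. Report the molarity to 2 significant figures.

0.00075 M

With Cd²⁺/Cd at the cathode and Zn²⁺/Zn at the anode, E°cell = −0.40 − (−0.76) = +0.36 V (n = 2).
Since E = E° − (0.0592/n)·log Q, log Q = n(E° − E)/0.0592 = 1.554.
The balanced reaction is Cd^2+(aq) + Zn(s) → Cd(s) + Zn^2+(aq), so Q = [Zn^2+(aq)] / [Cd^2+(aq)].
Solving for the unknown gives log [Cd^2+(aq)] = −3.124, so [Cd^2+(aq)] ≈ 0.00075 M.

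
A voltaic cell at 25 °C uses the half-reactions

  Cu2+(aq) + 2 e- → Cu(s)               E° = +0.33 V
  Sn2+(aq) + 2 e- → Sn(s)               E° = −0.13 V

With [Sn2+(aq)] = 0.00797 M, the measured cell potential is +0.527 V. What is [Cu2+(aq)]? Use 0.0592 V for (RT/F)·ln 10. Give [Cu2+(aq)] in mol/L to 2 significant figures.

1.5 M

With Cu²⁺/Cu at the cathode and Sn²⁺/Sn at the anode, E°cell = +0.33 − (−0.13) = +0.46 V (n = 2).
Since E = E° − (0.0592/n)·log Q, log Q = n(E° − E)/0.0592 = −2.264.
For Cu2+(aq) + Sn(s) → Cu(s) + Sn2+(aq), the reaction quotient is Q = [Sn2+(aq)] / [Cu2+(aq)].
Solving for the unknown gives log [Cu2+(aq)] = 0.165, so [Cu2+(aq)] ≈ 1.5 M.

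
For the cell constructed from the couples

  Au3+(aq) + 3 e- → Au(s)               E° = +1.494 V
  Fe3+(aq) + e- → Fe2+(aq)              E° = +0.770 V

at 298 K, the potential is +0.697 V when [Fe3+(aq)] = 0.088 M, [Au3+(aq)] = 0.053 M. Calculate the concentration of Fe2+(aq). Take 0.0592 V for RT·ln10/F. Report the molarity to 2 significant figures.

The Au³⁺/Au couple has the larger reduction potential, so it is the cathode: E°cell = +1.494 − (+0.770) = +0.724 V and n = 3.
Rearranging E = E° − (0.0592/n)·log Q gives log Q = 3(+0.724 − (+0.697))/0.0592 = 1.368.
Balancing electrons gives Au3+(aq) + 3 Fe2+(aq) → Au(s) + 3 Fe3+(aq); thus Q = [Fe3+(aq)]^3 / ([Au3+(aq)]·[Fe2+(aq)]^3).
Solving for the unknown gives log [Fe2+(aq)] = −1.086, so [Fe2+(aq)] ≈ 0.082 M.

0.082 M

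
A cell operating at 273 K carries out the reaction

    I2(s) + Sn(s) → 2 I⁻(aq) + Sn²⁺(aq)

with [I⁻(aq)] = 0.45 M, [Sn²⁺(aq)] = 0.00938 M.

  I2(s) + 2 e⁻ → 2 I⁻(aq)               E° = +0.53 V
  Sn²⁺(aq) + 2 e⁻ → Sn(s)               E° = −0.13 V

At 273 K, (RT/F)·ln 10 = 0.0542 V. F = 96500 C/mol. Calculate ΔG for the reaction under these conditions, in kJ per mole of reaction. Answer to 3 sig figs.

The standard cell potential is +0.53 − (−0.13) = +0.66 V, with n = 2 electrons in the balanced equation.
The reaction quotient is [I⁻(aq)]^2·[Sn²⁺(aq)] = 0.0019; by Nernst, E = +0.66 − (0.0542/2)(−2.721) = +0.7337 V.
Then ΔG = −nFE = −2 × 96500 × +0.7337 J/mol = −142 kJ/mol.

−142 kJ/mol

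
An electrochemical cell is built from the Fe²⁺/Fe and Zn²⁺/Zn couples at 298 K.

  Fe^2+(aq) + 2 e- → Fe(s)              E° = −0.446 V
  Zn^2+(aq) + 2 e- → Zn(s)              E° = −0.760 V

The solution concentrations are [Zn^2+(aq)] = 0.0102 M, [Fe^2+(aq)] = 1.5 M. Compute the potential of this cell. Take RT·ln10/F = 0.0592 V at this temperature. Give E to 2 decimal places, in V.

The Fe²⁺/Fe couple has the more positive E°, so it is the cathode; Zn²⁺/Zn is the anode.
E°cell = −0.446 − (−0.760) = +0.314 V, with n = 2 electrons transferred.
The balanced reaction is Fe^2+(aq) + Zn(s) → Fe(s) + Zn^2+(aq), so Q = [Zn^2+(aq)] / [Fe^2+(aq)] = 0.0068 and log Q = −2.167.
Applying E = E° − (RT ln10/nF)·log Q gives +0.314 − (0.0592/2)(−2.167) = +0.38 V.

+0.38 V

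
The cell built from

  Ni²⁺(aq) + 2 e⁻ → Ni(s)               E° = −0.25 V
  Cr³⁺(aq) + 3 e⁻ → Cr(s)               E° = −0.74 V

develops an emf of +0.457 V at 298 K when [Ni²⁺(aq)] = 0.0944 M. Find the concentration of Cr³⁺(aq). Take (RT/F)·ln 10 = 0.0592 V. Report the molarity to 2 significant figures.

1.4 M

The Ni²⁺/Ni couple has the larger reduction potential, so it is the cathode: E°cell = −0.25 − (−0.74) = +0.49 V and n = 6.
Rearranging E = E° − (0.0592/n)·log Q gives log Q = 6(+0.49 − (+0.457))/0.0592 = 3.345.
For 3 Ni²⁺(aq) + 2 Cr(s) → 3 Ni(s) + 2 Cr³⁺(aq), the reaction quotient is Q = [Cr³⁺(aq)]^2 / [Ni²⁺(aq)]^3.
Substituting the known concentrations and solving, log [Cr³⁺(aq)] = 0.135 and [Cr³⁺(aq)] = 1.4 M.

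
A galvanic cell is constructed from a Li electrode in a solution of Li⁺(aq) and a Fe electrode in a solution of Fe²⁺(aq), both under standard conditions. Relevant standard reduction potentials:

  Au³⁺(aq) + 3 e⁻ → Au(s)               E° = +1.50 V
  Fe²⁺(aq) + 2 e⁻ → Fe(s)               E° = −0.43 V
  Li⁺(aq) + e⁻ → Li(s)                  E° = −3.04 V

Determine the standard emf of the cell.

+2.61 V

The Fe²⁺/Fe couple has the higher E°, so Fe ion is reduced (cathode) and Li is oxidized (anode).
E°cell = E°(cathode) − E°(anode) = −0.43 − (−3.04) = +2.61 V.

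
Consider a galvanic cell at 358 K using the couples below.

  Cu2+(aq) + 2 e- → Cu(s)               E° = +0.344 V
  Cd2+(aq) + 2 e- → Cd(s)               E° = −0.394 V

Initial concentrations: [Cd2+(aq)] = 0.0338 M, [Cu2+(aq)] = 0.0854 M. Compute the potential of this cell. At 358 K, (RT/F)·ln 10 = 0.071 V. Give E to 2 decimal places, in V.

+0.75 V

Since E°(Cu²⁺/Cu) > E°(Cd²⁺/Cd), Cu²⁺/Cu serves as the cathode.
E°cell = E°cat − E°an = +0.344 − (−0.394) = +0.738 V; n = 2.
Balancing gives Cu2+(aq) + Cd(s) → Cu(s) + Cd2+(aq); hence Q = [Cd2+(aq)] / [Cu2+(aq)] = 0.396 (log Q = −0.403).
By the Nernst equation, E = +0.738 − (0.071/2)·(−0.403) = +0.75 V.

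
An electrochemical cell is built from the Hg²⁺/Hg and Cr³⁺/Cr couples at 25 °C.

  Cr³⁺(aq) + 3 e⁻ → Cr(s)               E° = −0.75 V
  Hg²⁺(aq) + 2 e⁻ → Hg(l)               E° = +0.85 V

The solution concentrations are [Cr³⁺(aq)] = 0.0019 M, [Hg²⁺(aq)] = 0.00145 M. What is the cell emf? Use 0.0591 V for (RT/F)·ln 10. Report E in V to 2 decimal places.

Since E°(Hg²⁺/Hg) > E°(Cr³⁺/Cr), Hg²⁺/Hg serves as the cathode.
E°cell = E°cat − E°an = +0.85 − (−0.75) = +1.60 V; n = 6.
Balancing gives 3 Hg²⁺(aq) + 2 Cr(s) → 3 Hg(l) + 2 Cr³⁺(aq); hence Q = [Cr³⁺(aq)]^2 / [Hg²⁺(aq)]^3 = 1.18×10^3 (log Q = 3.073).
Applying E = E° − (RT ln10/nF)·log Q gives +1.60 − (0.0591/6)(3.073) = +1.57 V.

+1.57 V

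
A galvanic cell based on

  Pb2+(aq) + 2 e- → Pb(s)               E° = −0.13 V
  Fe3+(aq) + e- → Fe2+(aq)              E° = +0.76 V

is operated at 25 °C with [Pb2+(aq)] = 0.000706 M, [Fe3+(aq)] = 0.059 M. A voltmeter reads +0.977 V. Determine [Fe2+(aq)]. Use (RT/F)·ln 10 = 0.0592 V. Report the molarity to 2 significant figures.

Fe³⁺/Fe²⁺ is the cathode (higher E°); E°cell = +0.76 − (−0.13) = +0.89 V with n = 2.
From the Nernst equation, log Q = n(E° − E)/0.0592 = 2·(+0.89 − (+0.977))/0.0592 = −2.939.
The balanced reaction is 2 Fe3+(aq) + Pb(s) → 2 Fe2+(aq) + Pb2+(aq), so Q = ([Fe2+(aq)]^2·[Pb2+(aq)]) / [Fe3+(aq)]^2.
Solving for the unknown gives log [Fe2+(aq)] = −1.123, so [Fe2+(aq)] ≈ 0.075 M.

0.075 M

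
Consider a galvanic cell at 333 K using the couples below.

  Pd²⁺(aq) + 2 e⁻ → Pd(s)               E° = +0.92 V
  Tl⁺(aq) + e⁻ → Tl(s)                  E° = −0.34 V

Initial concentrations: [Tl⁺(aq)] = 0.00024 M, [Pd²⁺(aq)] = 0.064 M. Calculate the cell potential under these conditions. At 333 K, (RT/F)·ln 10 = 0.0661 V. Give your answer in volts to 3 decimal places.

+1.460 V

Since E°(Pd²⁺/Pd) > E°(Tl⁺/Tl), Pd²⁺/Pd serves as the cathode.
E°cell = +0.92 − (−0.34) = +1.26 V, with n = 2 electrons transferred.
The balanced reaction is Pd²⁺(aq) + 2 Tl(s) → Pd(s) + 2 Tl⁺(aq), so Q = [Tl⁺(aq)]^2 / [Pd²⁺(aq)] = 9×10^−7 and log Q = −6.046.
By the Nernst equation, E = +1.26 − (0.0661/2)·(−6.046) = +1.460 V.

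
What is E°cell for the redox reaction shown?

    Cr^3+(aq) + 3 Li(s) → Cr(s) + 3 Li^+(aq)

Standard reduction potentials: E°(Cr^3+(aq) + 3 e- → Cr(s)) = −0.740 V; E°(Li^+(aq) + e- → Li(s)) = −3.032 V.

Cr^3+(aq) gains electrons, so the Cr³⁺/Cr couple is the cathode; the Li⁺/Li couple is the anode.
E°cell = E°(cathode) − E°(anode) = −0.740 − (−3.032) = +2.292 V.

+2.292 V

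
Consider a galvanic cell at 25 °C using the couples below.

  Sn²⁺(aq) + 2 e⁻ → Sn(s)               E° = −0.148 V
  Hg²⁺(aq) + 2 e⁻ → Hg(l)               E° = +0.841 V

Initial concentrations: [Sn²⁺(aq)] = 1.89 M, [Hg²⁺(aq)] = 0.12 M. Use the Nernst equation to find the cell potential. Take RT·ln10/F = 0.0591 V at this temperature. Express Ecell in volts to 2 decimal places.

+0.95 V

Hg²⁺/Hg is reduced (cathode, E° = +0.841 V) and Sn²⁺/Sn is oxidized (anode).
The standard potential is +0.841 − (−0.148) = +0.989 V and the balanced reaction transfers n = 2 electrons.
Balancing gives Hg²⁺(aq) + Sn(s) → Hg(l) + Sn²⁺(aq); hence Q = [Sn²⁺(aq)] / [Hg²⁺(aq)] = 15.8 (log Q = 1.197).
E = E° − (0.0591/n)·log Q = +0.989 − (0.0591/2)(1.197) = +0.95 V.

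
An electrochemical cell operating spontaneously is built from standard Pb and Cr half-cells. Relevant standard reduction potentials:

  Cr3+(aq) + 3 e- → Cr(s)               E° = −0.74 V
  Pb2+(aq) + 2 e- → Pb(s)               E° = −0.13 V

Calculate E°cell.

+0.61 V

Of the two couples in this cell, the one with the more positive reduction potential is reduced at the cathode: here that is Pb²⁺/Pb (−0.13 V); Cr³⁺/Cr (−0.74 V) is the anode.
E°cell = E°(cathode) − E°(anode) = −0.13 − (−0.74) = +0.61 V.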